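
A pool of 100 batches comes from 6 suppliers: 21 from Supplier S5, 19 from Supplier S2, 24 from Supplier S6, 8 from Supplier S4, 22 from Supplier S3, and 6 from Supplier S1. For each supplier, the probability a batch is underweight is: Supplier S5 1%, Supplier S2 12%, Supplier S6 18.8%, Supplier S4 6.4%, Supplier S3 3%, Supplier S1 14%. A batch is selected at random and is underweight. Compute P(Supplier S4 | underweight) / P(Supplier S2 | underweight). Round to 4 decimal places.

Prior × likelihood for each hypothesis:
  Supplier S5: 0.21 × 0.01 = 0.0021
  Supplier S2: 0.19 × 0.12 = 0.0228
  Supplier S6: 0.24 × 0.188 = 0.04512
  Supplier S4: 0.08 × 0.064 = 0.00512
  Supplier S3: 0.22 × 0.03 = 0.0066
  Supplier S1: 0.06 × 0.14 = 0.0084
Total = 0.09014.
The ratio is 0.00512 / 0.0228 (the normalizer cancels) = 0.2246.

0.2246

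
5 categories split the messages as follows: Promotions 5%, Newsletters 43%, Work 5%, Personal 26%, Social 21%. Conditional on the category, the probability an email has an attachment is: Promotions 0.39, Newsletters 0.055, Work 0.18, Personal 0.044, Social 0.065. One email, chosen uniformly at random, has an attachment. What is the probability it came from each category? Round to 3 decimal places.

Prior × likelihood for each hypothesis:
  Promotions: 0.05 × 0.39 = 0.0195
  Newsletters: 0.43 × 0.055 = 0.02365
  Work: 0.05 × 0.18 = 0.009
  Personal: 0.26 × 0.044 = 0.01144
  Social: 0.21 × 0.065 = 0.01365
Normalizing constant = 0.07724.
P(Promotions | attachment) = 0.0195/0.07724 ≈ 0.252
P(Newsletters | attachment) = 0.02365/0.07724 ≈ 0.306
P(Work | attachment) = 0.009/0.07724 ≈ 0.117
P(Personal | attachment) = 0.01144/0.07724 ≈ 0.148
P(Social | attachment) = 0.01365/0.07724 ≈ 0.177

Promotions 0.252, Newsletters 0.306, Work 0.117, Personal 0.148, Social 0.177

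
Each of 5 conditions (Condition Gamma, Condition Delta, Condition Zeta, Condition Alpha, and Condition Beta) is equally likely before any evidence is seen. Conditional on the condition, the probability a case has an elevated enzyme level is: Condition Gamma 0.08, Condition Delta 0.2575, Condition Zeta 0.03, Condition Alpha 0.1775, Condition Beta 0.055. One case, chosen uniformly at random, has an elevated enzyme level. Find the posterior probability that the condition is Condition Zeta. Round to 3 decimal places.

0.050

Since the prior is uniform, the posterior is proportional to the likelihood:
  Condition Gamma: 0.08
  Condition Delta: 0.2575
  Condition Zeta: 0.03
  Condition Alpha: 0.1775
  Condition Beta: 0.055
Sum = 0.6.
P(Condition Zeta | evidence) = 0.03 / 0.6 ≈ 0.050.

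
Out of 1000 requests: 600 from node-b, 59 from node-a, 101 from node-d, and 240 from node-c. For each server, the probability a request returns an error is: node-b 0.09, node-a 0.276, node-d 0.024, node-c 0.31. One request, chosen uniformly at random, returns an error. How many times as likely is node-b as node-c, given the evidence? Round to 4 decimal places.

0.7258

Compute prior × likelihood for every hypothesis:
  node-b: 0.6 × 0.09 = 0.054
  node-a: 0.059 × 0.276 = 0.016284
  node-d: 0.101 × 0.024 = 0.002424
  node-c: 0.24 × 0.31 = 0.0744
Normalizing constant = 0.147108.
The ratio is 0.054 / 0.0744 (the normalizer cancels) = 0.7258.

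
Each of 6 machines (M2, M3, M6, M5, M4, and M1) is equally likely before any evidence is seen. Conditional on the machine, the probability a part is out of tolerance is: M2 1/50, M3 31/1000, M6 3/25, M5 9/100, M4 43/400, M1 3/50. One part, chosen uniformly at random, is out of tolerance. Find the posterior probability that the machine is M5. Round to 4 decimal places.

With a uniform prior (1/6 each), posterior ∝ likelihood:
  M2: 0.02
  M3: 0.031
  M6: 0.12
  M5: 0.09
  M4: 0.1075
  M1: 0.06
Normalizing constant = 0.4285.
P(M5 | evidence) = 0.09 / 0.4285 ≈ 0.2100.

0.2100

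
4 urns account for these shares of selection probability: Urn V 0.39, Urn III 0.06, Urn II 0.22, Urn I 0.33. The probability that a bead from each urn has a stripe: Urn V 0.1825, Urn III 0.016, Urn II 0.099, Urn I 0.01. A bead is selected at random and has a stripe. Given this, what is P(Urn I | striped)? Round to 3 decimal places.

By Bayes' rule, posterior ∝ prior × likelihood:
  Urn V: 0.39 × 0.1825 = 0.071175
  Urn III: 0.06 × 0.016 = 0.00096
  Urn II: 0.22 × 0.099 = 0.02178
  Urn I: 0.33 × 0.01 = 0.0033
Total = 0.097215.
P(Urn I | evidence) = 0.0033 / 0.097215 ≈ 0.034.

0.034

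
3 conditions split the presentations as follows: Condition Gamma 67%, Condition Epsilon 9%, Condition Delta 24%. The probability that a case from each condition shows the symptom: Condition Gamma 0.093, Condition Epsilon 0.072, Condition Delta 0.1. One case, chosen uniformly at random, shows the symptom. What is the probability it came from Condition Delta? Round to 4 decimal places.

0.2586

Prior × likelihood for each hypothesis:
  Condition Gamma: 0.67 × 0.093 = 0.06231
  Condition Epsilon: 0.09 × 0.072 = 0.00648
  Condition Delta: 0.24 × 0.1 = 0.024
Normalizing constant = 0.09279.
P(Condition Delta | evidence) = 0.024 / 0.09279 ≈ 0.2586.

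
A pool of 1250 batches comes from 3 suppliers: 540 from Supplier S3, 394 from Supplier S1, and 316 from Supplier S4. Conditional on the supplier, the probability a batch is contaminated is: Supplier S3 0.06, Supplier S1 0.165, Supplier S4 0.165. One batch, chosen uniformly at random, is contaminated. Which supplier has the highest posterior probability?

Supplier S1

Unnormalized posteriors (prior × likelihood):
  Supplier S3: 0.432 × 0.06 = 0.02592
  Supplier S1: 0.3152 × 0.165 = 0.052008
  Supplier S4: 0.2528 × 0.165 = 0.041712
Total = 0.11964.
Largest term belongs to Supplier S1, so Supplier S1 is most probable.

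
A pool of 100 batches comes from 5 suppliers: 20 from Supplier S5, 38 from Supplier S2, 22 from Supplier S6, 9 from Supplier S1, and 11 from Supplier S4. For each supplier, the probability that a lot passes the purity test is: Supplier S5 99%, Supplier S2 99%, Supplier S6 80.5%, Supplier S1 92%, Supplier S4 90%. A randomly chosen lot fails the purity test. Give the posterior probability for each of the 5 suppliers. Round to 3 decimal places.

Taking complements, P(off-spec | each) = Supplier S5 0.01, Supplier S2 0.01, Supplier S6 0.195, Supplier S1 0.08, Supplier S4 0.1.
By Bayes' rule, posterior ∝ prior × likelihood:
  Supplier S5: 0.2 × 0.01 = 0.002
  Supplier S2: 0.38 × 0.01 = 0.0038
  Supplier S6: 0.22 × 0.195 = 0.0429
  Supplier S1: 0.09 × 0.08 = 0.0072
  Supplier S4: 0.11 × 0.1 = 0.011
Sum = 0.0669.
P(Supplier S5 | off-spec) = 0.002/0.0669 ≈ 0.030
P(Supplier S2 | off-spec) = 0.0038/0.0669 ≈ 0.057
P(Supplier S6 | off-spec) = 0.0429/0.0669 ≈ 0.641
P(Supplier S1 | off-spec) = 0.0072/0.0669 ≈ 0.108
P(Supplier S4 | off-spec) = 0.011/0.0669 ≈ 0.164

Supplier S5 0.030, Supplier S2 0.057, Supplier S6 0.641, Supplier S1 0.108, Supplier S4 0.164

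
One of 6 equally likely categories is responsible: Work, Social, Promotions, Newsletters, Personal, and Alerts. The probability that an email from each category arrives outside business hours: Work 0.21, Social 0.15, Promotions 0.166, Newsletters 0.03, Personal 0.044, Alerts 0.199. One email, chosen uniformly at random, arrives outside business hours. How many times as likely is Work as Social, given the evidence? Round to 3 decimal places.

1.400

Since the prior is uniform, the posterior is proportional to the likelihood:
  Work: 0.21
  Social: 0.15
  Promotions: 0.166
  Newsletters: 0.03
  Personal: 0.044
  Alerts: 0.199
Sum = 0.799.
The ratio is 0.21 / 0.15 (the normalizer cancels) = 1.400.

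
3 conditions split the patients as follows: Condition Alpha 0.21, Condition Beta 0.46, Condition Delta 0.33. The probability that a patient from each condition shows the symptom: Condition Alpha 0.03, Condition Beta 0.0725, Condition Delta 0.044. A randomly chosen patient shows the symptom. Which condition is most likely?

Condition Beta

Prior × likelihood for each hypothesis:
  Condition Alpha: 0.21 × 0.03 = 0.0063
  Condition Beta: 0.46 × 0.0725 = 0.03335
  Condition Delta: 0.33 × 0.044 = 0.01452
Total = 0.05417.
Largest term belongs to Condition Beta, so Condition Beta is most probable.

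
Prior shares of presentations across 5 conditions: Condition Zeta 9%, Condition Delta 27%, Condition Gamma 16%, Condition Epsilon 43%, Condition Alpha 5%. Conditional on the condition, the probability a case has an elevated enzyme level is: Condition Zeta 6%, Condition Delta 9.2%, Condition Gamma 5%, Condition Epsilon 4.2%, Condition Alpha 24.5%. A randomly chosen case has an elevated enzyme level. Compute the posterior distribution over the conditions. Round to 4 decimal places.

Condition Zeta 0.0788, Condition Delta 0.3624, Condition Gamma 0.1167, Condition Epsilon 0.2635, Condition Alpha 0.1787

Unnormalized posteriors (prior × likelihood):
  Condition Zeta: 0.09 × 0.06 = 0.0054
  Condition Delta: 0.27 × 0.092 = 0.02484
  Condition Gamma: 0.16 × 0.05 = 0.008
  Condition Epsilon: 0.43 × 0.042 = 0.01806
  Condition Alpha: 0.05 × 0.245 = 0.01225
Normalizing constant = 0.06855.
P(Condition Zeta | elevated) = 0.0054/0.06855 ≈ 0.0788
P(Condition Delta | elevated) = 0.02484/0.06855 ≈ 0.3624
P(Condition Gamma | elevated) = 0.008/0.06855 ≈ 0.1167
P(Condition Epsilon | elevated) = 0.01806/0.06855 ≈ 0.2635
P(Condition Alpha | elevated) = 0.01225/0.06855 ≈ 0.1787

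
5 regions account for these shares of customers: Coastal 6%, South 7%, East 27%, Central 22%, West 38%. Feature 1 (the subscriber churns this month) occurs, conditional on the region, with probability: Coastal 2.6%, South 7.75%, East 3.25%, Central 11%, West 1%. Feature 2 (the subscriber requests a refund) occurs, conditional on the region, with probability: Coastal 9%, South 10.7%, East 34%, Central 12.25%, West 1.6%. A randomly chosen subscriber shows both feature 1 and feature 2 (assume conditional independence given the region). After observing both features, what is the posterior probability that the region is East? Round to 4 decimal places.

By Bayes' rule, posterior ∝ prior × likelihood:
  Coastal: 0.06 × 0.026 × 0.09 = 0.0001404
  South: 0.07 × 0.0775 × 0.107 = 0.000580475
  East: 0.27 × 0.0325 × 0.34 = 0.0029835
  Central: 0.22 × 0.11 × 0.1225 = 0.0029645
  West: 0.38 × 0.01 × 0.016 = 0.0000608
Total = 0.006729675.
P(East | evidence) = 0.0029835 / 0.006729675 ≈ 0.4433.

0.4433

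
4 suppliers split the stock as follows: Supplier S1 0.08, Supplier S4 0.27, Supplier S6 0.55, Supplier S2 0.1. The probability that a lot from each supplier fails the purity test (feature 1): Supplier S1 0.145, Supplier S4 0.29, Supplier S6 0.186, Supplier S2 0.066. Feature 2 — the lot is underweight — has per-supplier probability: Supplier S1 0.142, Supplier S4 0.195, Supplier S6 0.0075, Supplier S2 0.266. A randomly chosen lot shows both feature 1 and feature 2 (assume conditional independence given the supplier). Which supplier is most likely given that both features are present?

Supplier S4

Compute prior × likelihood for every hypothesis:
  Supplier S1: 0.08 × 0.145 × 0.142 = 0.0016472
  Supplier S4: 0.27 × 0.29 × 0.195 = 0.0152685
  Supplier S6: 0.55 × 0.186 × 0.0075 = 0.00076725
  Supplier S2: 0.1 × 0.066 × 0.266 = 0.0017556
Normalizing constant = 0.01943855.
Largest term belongs to Supplier S4, so Supplier S4 is most probable.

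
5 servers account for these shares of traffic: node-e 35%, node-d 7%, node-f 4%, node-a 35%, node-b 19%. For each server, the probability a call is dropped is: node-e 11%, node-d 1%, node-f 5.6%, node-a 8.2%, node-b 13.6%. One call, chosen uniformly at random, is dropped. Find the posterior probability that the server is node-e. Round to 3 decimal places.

0.401

Compute prior × likelihood for every hypothesis:
  node-e: 0.35 × 0.11 = 0.0385
  node-d: 0.07 × 0.01 = 0.0007
  node-f: 0.04 × 0.056 = 0.00224
  node-a: 0.35 × 0.082 = 0.0287
  node-b: 0.19 × 0.136 = 0.02584
Total = 0.09598.
P(node-e | evidence) = 0.0385 / 0.09598 ≈ 0.401.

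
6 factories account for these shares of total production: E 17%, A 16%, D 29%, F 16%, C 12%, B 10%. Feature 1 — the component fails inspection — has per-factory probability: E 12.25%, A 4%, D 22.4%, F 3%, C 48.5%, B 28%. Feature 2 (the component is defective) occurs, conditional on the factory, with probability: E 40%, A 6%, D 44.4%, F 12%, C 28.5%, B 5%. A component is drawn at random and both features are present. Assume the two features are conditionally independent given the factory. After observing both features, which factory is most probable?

Compute prior × likelihood for every hypothesis:
  E: 0.17 × 0.1225 × 0.4 = 0.00833
  A: 0.16 × 0.04 × 0.06 = 0.000384
  D: 0.29 × 0.224 × 0.444 = 0.02884224
  F: 0.16 × 0.03 × 0.12 = 0.000576
  C: 0.12 × 0.485 × 0.285 = 0.016587
  B: 0.1 × 0.28 × 0.05 = 0.0014
Sum = 0.05611924.
Largest term belongs to D, so D is most probable.

D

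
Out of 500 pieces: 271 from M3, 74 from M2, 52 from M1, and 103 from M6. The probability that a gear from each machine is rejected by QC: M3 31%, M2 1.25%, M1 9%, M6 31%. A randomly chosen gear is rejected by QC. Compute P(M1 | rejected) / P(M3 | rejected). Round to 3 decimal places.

0.056

By Bayes' rule, posterior ∝ prior × likelihood:
  M3: 0.542 × 0.31 = 0.16802
  M2: 0.148 × 0.0125 = 0.00185
  M1: 0.104 × 0.09 = 0.00936
  M6: 0.206 × 0.31 = 0.06386
Total = 0.24309.
The ratio is 0.00936 / 0.16802 (the normalizer cancels) = 0.056.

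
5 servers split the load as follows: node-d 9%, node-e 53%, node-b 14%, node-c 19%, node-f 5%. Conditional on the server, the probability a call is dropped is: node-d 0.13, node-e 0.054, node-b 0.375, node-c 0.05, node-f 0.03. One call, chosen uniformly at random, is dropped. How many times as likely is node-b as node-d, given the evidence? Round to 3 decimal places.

4.487

Compute prior × likelihood for every hypothesis:
  node-d: 0.09 × 0.13 = 0.0117
  node-e: 0.53 × 0.054 = 0.02862
  node-b: 0.14 × 0.375 = 0.0525
  node-c: 0.19 × 0.05 = 0.0095
  node-f: 0.05 × 0.03 = 0.0015
Sum = 0.10382.
The ratio is 0.0525 / 0.0117 (the normalizer cancels) = 4.487.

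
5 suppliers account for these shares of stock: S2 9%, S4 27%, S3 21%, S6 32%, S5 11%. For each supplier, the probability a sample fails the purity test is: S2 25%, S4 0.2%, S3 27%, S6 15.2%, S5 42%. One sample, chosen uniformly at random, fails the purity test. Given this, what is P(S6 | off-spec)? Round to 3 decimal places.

By Bayes' rule, posterior ∝ prior × likelihood:
  S2: 0.09 × 0.25 = 0.0225
  S4: 0.27 × 0.002 = 0.00054
  S3: 0.21 × 0.27 = 0.0567
  S6: 0.32 × 0.152 = 0.04864
  S5: 0.11 × 0.42 = 0.0462
Total = 0.17458.
P(S6 | evidence) = 0.04864 / 0.17458 ≈ 0.279.

0.279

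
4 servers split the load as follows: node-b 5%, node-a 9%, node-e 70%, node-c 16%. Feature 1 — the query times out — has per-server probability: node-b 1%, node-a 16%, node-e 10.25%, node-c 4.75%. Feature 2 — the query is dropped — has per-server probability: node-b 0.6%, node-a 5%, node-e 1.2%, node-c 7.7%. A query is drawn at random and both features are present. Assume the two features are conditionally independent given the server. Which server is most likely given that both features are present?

Compute prior × likelihood for every hypothesis:
  node-b: 0.05 × 0.01 × 0.006 = 0.000003
  node-a: 0.09 × 0.16 × 0.05 = 0.00072
  node-e: 0.7 × 0.1025 × 0.012 = 0.000861
  node-c: 0.16 × 0.0475 × 0.077 = 0.0005852
Normalizing constant = 0.0021692.
Largest term belongs to node-e, so node-e is most probable.

node-e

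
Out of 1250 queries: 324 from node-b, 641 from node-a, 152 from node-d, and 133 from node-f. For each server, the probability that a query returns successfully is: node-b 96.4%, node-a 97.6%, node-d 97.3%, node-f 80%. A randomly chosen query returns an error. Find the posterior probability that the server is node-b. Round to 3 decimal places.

Taking complements, P(error | each) = node-b 0.036, node-a 0.024, node-d 0.027, node-f 0.2.
By Bayes' rule, posterior ∝ prior × likelihood:
  node-b: 0.2592 × 0.036 = 0.0093312
  node-a: 0.5128 × 0.024 = 0.0123072
  node-d: 0.1216 × 0.027 = 0.0032832
  node-f: 0.1064 × 0.2 = 0.02128
Sum = 0.0462016.
P(node-b | evidence) = 0.0093312 / 0.0462016 ≈ 0.202.

0.202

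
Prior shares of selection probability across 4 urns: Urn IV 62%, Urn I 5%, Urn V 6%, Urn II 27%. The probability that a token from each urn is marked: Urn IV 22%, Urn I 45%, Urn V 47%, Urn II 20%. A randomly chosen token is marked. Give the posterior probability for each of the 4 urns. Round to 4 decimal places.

Urn IV 0.5657, Urn I 0.0933, Urn V 0.1170, Urn II 0.2240

Unnormalized posteriors (prior × likelihood):
  Urn IV: 0.62 × 0.22 = 0.1364
  Urn I: 0.05 × 0.45 = 0.0225
  Urn V: 0.06 × 0.47 = 0.0282
  Urn II: 0.27 × 0.2 = 0.054
Normalizing constant = 0.2411.
P(Urn IV | marked) = 0.1364/0.2411 ≈ 0.5657
P(Urn I | marked) = 0.0225/0.2411 ≈ 0.0933
P(Urn V | marked) = 0.0282/0.2411 ≈ 0.1170
P(Urn II | marked) = 0.054/0.2411 ≈ 0.2240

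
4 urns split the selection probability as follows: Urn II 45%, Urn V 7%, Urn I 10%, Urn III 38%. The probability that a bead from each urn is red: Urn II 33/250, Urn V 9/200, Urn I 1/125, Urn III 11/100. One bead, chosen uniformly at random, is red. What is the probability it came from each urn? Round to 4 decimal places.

By Bayes' rule, posterior ∝ prior × likelihood:
  Urn II: 0.45 × 0.132 = 0.0594
  Urn V: 0.07 × 0.045 = 0.00315
  Urn I: 0.1 × 0.008 = 0.0008
  Urn III: 0.38 × 0.11 = 0.0418
Normalizing constant = 0.10515.
P(Urn II | red) = 0.0594/0.10515 ≈ 0.5649
P(Urn V | red) = 0.00315/0.10515 ≈ 0.0300
P(Urn I | red) = 0.0008/0.10515 ≈ 0.0076
P(Urn III | red) = 0.0418/0.10515 ≈ 0.3975

Urn II 0.5649, Urn V 0.0300, Urn I 0.0076, Urn III 0.3975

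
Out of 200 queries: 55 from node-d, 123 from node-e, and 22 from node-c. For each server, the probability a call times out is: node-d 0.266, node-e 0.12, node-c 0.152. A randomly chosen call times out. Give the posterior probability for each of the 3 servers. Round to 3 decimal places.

node-d 0.447, node-e 0.451, node-c 0.102

Unnormalized posteriors (prior × likelihood):
  node-d: 0.275 × 0.266 = 0.07315
  node-e: 0.615 × 0.12 = 0.0738
  node-c: 0.11 × 0.152 = 0.01672
Sum = 0.16367.
P(node-d | timeout) = 0.07315/0.16367 ≈ 0.447
P(node-e | timeout) = 0.0738/0.16367 ≈ 0.451
P(node-c | timeout) = 0.01672/0.16367 ≈ 0.102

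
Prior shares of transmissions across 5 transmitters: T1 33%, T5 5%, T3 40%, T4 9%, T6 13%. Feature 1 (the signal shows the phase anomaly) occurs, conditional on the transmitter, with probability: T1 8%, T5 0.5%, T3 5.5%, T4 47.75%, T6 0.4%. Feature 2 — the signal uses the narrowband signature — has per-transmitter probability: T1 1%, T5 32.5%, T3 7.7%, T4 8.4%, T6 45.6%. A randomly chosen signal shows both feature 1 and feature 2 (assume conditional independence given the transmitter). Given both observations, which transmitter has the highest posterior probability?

T4

By Bayes' rule, posterior ∝ prior × likelihood:
  T1: 0.33 × 0.08 × 0.01 = 0.000264
  T5: 0.05 × 0.005 × 0.325 = 0.00008125
  T3: 0.4 × 0.055 × 0.077 = 0.001694
  T4: 0.09 × 0.4775 × 0.084 = 0.0036099
  T6: 0.13 × 0.004 × 0.456 = 0.00023712
Total = 0.00588627.
Largest term belongs to T4, so T4 is most probable.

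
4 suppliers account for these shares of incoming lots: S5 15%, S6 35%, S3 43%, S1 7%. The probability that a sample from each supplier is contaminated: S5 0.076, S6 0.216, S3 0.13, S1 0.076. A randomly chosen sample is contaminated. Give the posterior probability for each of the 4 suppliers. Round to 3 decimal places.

S5 0.077, S6 0.510, S3 0.377, S1 0.036

Prior × likelihood for each hypothesis:
  S5: 0.15 × 0.076 = 0.0114
  S6: 0.35 × 0.216 = 0.0756
  S3: 0.43 × 0.13 = 0.0559
  S1: 0.07 × 0.076 = 0.00532
Sum = 0.14822.
P(S5 | contaminated) = 0.0114/0.14822 ≈ 0.077
P(S6 | contaminated) = 0.0756/0.14822 ≈ 0.510
P(S3 | contaminated) = 0.0559/0.14822 ≈ 0.377
P(S1 | contaminated) = 0.00532/0.14822 ≈ 0.036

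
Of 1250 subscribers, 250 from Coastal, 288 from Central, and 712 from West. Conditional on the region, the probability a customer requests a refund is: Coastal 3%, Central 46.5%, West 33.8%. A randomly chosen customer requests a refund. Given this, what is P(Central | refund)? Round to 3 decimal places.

0.351

Unnormalized posteriors (prior × likelihood):
  Coastal: 0.2 × 0.03 = 0.006
  Central: 0.2304 × 0.465 = 0.107136
  West: 0.5696 × 0.338 = 0.1925248
Sum = 0.3056608.
P(Central | evidence) = 0.107136 / 0.3056608 ≈ 0.351.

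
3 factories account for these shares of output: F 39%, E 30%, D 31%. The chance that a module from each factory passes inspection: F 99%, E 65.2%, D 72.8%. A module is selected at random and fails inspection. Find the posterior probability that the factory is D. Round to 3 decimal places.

0.438

Taking complements, P(nonconforming | each) = F 0.01, E 0.348, D 0.272.
Prior × likelihood for each hypothesis:
  F: 0.39 × 0.01 = 0.0039
  E: 0.3 × 0.348 = 0.1044
  D: 0.31 × 0.272 = 0.08432
Total = 0.19262.
P(D | evidence) = 0.08432 / 0.19262 ≈ 0.438.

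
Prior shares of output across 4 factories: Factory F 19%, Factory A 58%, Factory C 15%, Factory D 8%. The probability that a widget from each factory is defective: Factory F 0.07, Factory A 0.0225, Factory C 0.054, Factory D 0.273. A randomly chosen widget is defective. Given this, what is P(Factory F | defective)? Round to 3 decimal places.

By Bayes' rule, posterior ∝ prior × likelihood:
  Factory F: 0.19 × 0.07 = 0.0133
  Factory A: 0.58 × 0.0225 = 0.01305
  Factory C: 0.15 × 0.054 = 0.0081
  Factory D: 0.08 × 0.273 = 0.02184
Sum = 0.05629.
P(Factory F | evidence) = 0.0133 / 0.05629 ≈ 0.236.

0.236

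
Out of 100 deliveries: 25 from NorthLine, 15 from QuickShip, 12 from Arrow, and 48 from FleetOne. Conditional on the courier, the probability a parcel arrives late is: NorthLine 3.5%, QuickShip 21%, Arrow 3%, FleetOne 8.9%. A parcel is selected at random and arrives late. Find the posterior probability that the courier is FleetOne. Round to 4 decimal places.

Unnormalized posteriors (prior × likelihood):
  NorthLine: 0.25 × 0.035 = 0.00875
  QuickShip: 0.15 × 0.21 = 0.0315
  Arrow: 0.12 × 0.03 = 0.0036
  FleetOne: 0.48 × 0.089 = 0.04272
Sum = 0.08657.
P(FleetOne | evidence) = 0.04272 / 0.08657 ≈ 0.4935.

0.4935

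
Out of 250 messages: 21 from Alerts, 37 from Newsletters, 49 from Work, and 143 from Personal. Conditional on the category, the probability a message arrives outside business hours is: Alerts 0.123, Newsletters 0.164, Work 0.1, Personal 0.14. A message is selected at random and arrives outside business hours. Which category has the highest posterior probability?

Personal

Prior × likelihood for each hypothesis:
  Alerts: 0.084 × 0.123 = 0.010332
  Newsletters: 0.148 × 0.164 = 0.024272
  Work: 0.196 × 0.1 = 0.0196
  Personal: 0.572 × 0.14 = 0.08008
Total = 0.134284.
Largest term belongs to Personal, so Personal is most probable.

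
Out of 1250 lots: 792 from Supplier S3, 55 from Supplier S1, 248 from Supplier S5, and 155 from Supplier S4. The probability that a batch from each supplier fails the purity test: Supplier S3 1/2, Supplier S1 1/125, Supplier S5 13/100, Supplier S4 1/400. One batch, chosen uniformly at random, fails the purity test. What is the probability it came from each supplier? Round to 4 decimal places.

Supplier S3 0.9229, Supplier S1 0.0010, Supplier S5 0.0751, Supplier S4 0.0009

Compute prior × likelihood for every hypothesis:
  Supplier S3: 0.6336 × 0.5 = 0.3168
  Supplier S1: 0.044 × 0.008 = 0.000352
  Supplier S5: 0.1984 × 0.13 = 0.025792
  Supplier S4: 0.124 × 0.0025 = 0.00031
Sum = 0.343254.
P(Supplier S3 | off-spec) = 0.3168/0.343254 ≈ 0.9229
P(Supplier S1 | off-spec) = 0.000352/0.343254 ≈ 0.0010
P(Supplier S5 | off-spec) = 0.025792/0.343254 ≈ 0.0751
P(Supplier S4 | off-spec) = 0.00031/0.343254 ≈ 0.0009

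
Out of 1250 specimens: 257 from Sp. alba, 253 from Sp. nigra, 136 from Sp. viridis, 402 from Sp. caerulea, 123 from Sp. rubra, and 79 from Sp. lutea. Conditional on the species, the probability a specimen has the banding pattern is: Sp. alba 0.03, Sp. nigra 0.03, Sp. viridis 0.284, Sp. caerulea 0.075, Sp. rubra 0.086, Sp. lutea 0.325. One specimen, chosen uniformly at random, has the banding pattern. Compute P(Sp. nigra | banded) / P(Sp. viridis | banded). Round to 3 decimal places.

Unnormalized posteriors (prior × likelihood):
  Sp. alba: 0.2056 × 0.03 = 0.006168
  Sp. nigra: 0.2024 × 0.03 = 0.006072
  Sp. viridis: 0.1088 × 0.284 = 0.0308992
  Sp. caerulea: 0.3216 × 0.075 = 0.02412
  Sp. rubra: 0.0984 × 0.086 = 0.0084624
  Sp. lutea: 0.0632 × 0.325 = 0.02054
Total = 0.0962616.
The ratio is 0.006072 / 0.0308992 (the normalizer cancels) = 0.197.

0.197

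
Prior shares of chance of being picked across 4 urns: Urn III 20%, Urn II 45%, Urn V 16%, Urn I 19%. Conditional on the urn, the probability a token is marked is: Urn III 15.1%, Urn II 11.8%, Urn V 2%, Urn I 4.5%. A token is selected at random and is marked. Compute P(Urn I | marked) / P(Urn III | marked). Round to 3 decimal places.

By Bayes' rule, posterior ∝ prior × likelihood:
  Urn III: 0.2 × 0.151 = 0.0302
  Urn II: 0.45 × 0.118 = 0.0531
  Urn V: 0.16 × 0.02 = 0.0032
  Urn I: 0.19 × 0.045 = 0.00855
Sum = 0.09505.
The ratio is 0.00855 / 0.0302 (the normalizer cancels) = 0.283.

0.283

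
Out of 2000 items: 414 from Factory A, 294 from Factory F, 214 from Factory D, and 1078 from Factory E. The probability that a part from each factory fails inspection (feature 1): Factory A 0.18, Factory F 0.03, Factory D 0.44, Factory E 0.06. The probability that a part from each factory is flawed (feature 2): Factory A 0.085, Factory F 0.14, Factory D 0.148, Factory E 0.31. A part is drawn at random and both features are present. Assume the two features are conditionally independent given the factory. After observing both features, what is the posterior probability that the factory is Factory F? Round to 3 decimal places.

0.030

Compute prior × likelihood for every hypothesis:
  Factory A: 0.207 × 0.18 × 0.085 = 0.0031671
  Factory F: 0.147 × 0.03 × 0.14 = 0.0006174
  Factory D: 0.107 × 0.44 × 0.148 = 0.00696784
  Factory E: 0.539 × 0.06 × 0.31 = 0.0100254
Total = 0.02077774.
P(Factory F | evidence) = 0.0006174 / 0.02077774 ≈ 0.030.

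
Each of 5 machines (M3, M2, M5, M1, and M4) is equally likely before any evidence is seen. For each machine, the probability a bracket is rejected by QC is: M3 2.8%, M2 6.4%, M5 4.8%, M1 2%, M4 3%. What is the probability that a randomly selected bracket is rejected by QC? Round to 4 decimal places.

0.0380

Since the prior is uniform, the posterior is proportional to the likelihood:
  M3: 0.028
  M2: 0.064
  M5: 0.048
  M1: 0.02
  M4: 0.03
P(rejected) = (1/5) × (0.028 + 0.064 + 0.048 + 0.02 + 0.03) = 0.19/5 ≈ 0.0380.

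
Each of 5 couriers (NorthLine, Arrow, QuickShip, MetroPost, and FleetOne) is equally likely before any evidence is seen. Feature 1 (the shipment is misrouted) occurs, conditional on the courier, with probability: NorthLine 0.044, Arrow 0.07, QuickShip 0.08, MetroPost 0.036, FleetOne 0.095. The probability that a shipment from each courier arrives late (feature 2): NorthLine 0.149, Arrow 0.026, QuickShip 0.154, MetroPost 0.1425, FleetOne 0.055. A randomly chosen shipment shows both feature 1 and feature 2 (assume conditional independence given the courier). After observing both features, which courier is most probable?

QuickShip

With a uniform prior (1/5 each), posterior ∝ likelihood:
  NorthLine: 0.044 × 0.149 = 0.006556
  Arrow: 0.07 × 0.026 = 0.00182
  QuickShip: 0.08 × 0.154 = 0.01232
  MetroPost: 0.036 × 0.1425 = 0.00513
  FleetOne: 0.095 × 0.055 = 0.005225
Total = 0.031051.
Largest term belongs to QuickShip, so QuickShip is most probable.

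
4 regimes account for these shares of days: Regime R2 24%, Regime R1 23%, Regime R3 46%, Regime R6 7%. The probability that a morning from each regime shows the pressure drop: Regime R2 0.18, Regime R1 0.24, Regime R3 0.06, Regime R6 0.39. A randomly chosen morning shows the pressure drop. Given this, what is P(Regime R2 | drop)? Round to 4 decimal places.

Prior × likelihood for each hypothesis:
  Regime R2: 0.24 × 0.18 = 0.0432
  Regime R1: 0.23 × 0.24 = 0.0552
  Regime R3: 0.46 × 0.06 = 0.0276
  Regime R6: 0.07 × 0.39 = 0.0273
Total = 0.1533.
P(Regime R2 | evidence) = 0.0432 / 0.1533 ≈ 0.2818.

0.2818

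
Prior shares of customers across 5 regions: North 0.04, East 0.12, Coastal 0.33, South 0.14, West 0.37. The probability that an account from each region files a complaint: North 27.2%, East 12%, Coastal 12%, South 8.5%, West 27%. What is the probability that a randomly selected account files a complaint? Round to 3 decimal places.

By Bayes' rule, posterior ∝ prior × likelihood:
  North: 0.04 × 0.272 = 0.01088
  East: 0.12 × 0.12 = 0.0144
  Coastal: 0.33 × 0.12 = 0.0396
  South: 0.14 × 0.085 = 0.0119
  West: 0.37 × 0.27 = 0.0999
P(complaint) = 0.01088 + 0.0144 + 0.0396 + 0.0119 + 0.0999 = 0.17668 → 0.177.

0.177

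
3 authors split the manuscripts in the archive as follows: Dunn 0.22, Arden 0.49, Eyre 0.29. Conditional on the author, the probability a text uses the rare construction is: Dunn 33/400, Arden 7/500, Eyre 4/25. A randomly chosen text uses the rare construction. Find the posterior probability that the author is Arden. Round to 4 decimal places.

Compute prior × likelihood for every hypothesis:
  Dunn: 0.22 × 0.0825 = 0.01815
  Arden: 0.49 × 0.014 = 0.00686
  Eyre: 0.29 × 0.16 = 0.0464
Normalizing constant = 0.07141.
P(Arden | evidence) = 0.00686 / 0.07141 ≈ 0.0961.

0.0961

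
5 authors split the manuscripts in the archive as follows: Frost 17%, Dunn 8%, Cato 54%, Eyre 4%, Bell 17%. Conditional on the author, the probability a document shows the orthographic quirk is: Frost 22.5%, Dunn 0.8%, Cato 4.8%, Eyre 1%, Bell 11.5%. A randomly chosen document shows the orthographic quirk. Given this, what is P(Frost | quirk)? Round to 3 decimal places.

0.451

By Bayes' rule, posterior ∝ prior × likelihood:
  Frost: 0.17 × 0.225 = 0.03825
  Dunn: 0.08 × 0.008 = 0.00064
  Cato: 0.54 × 0.048 = 0.02592
  Eyre: 0.04 × 0.01 = 0.0004
  Bell: 0.17 × 0.115 = 0.01955
Total = 0.08476.
P(Frost | evidence) = 0.03825 / 0.08476 ≈ 0.451.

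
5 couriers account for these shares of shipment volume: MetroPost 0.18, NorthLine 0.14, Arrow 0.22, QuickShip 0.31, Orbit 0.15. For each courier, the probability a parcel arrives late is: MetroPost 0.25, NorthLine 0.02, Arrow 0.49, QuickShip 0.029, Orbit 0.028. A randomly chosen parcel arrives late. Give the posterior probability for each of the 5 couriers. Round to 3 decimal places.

Compute prior × likelihood for every hypothesis:
  MetroPost: 0.18 × 0.25 = 0.045
  NorthLine: 0.14 × 0.02 = 0.0028
  Arrow: 0.22 × 0.49 = 0.1078
  QuickShip: 0.31 × 0.029 = 0.00899
  Orbit: 0.15 × 0.028 = 0.0042
Normalizing constant = 0.16879.
P(MetroPost | late) = 0.045/0.16879 ≈ 0.267
P(NorthLine | late) = 0.0028/0.16879 ≈ 0.017
P(Arrow | late) = 0.1078/0.16879 ≈ 0.639
P(QuickShip | late) = 0.00899/0.16879 ≈ 0.053
P(Orbit | late) = 0.0042/0.16879 ≈ 0.025

MetroPost 0.267, NorthLine 0.017, Arrow 0.639, QuickShip 0.053, Orbit 0.025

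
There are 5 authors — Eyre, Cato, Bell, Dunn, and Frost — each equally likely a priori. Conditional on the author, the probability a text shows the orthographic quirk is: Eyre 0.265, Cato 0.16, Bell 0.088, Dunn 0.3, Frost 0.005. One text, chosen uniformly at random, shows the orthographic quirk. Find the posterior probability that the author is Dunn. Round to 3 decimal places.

0.367

Since the prior is uniform, the posterior is proportional to the likelihood:
  Eyre: 0.265
  Cato: 0.16
  Bell: 0.088
  Dunn: 0.3
  Frost: 0.005
Normalizing constant = 0.818.
P(Dunn | evidence) = 0.3 / 0.818 ≈ 0.367.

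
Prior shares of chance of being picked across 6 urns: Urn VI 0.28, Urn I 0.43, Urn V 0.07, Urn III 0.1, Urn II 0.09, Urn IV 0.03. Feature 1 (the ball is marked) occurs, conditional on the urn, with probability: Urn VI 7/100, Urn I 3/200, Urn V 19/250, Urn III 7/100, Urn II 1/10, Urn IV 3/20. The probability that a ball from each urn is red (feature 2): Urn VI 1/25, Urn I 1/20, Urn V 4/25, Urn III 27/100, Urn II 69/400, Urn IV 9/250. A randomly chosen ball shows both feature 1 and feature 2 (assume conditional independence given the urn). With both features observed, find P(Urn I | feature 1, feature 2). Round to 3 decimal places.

By Bayes' rule, posterior ∝ prior × likelihood:
  Urn VI: 0.28 × 0.07 × 0.04 = 0.000784
  Urn I: 0.43 × 0.015 × 0.05 = 0.0003225
  Urn V: 0.07 × 0.076 × 0.16 = 0.0008512
  Urn III: 0.1 × 0.07 × 0.27 = 0.00189
  Urn II: 0.09 × 0.1 × 0.1725 = 0.0015525
  Urn IV: 0.03 × 0.15 × 0.036 = 0.000162
Total = 0.0055622.
P(Urn I | evidence) = 0.0003225 / 0.0055622 ≈ 0.058.

0.058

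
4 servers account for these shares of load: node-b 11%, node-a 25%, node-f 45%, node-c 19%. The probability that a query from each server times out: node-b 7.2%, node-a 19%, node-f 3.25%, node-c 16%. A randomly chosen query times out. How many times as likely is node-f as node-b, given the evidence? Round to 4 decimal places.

1.8466

Compute prior × likelihood for every hypothesis:
  node-b: 0.11 × 0.072 = 0.00792
  node-a: 0.25 × 0.19 = 0.0475
  node-f: 0.45 × 0.0325 = 0.014625
  node-c: 0.19 × 0.16 = 0.0304
Total = 0.100445.
The ratio is 0.014625 / 0.00792 (the normalizer cancels) = 1.8466.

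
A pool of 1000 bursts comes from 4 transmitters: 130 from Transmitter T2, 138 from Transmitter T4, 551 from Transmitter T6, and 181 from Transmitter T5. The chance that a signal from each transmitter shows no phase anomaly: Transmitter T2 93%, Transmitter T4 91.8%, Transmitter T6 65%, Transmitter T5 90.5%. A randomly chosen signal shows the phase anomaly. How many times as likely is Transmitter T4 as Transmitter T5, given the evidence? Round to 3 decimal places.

Taking complements, P(anomaly | each) = Transmitter T2 0.07, Transmitter T4 0.082, Transmitter T6 0.35, Transmitter T5 0.095.
By Bayes' rule, posterior ∝ prior × likelihood:
  Transmitter T2: 0.13 × 0.07 = 0.0091
  Transmitter T4: 0.138 × 0.082 = 0.011316
  Transmitter T6: 0.551 × 0.35 = 0.19285
  Transmitter T5: 0.181 × 0.095 = 0.017195
Total = 0.230461.
The ratio is 0.011316 / 0.017195 (the normalizer cancels) = 0.658.

0.658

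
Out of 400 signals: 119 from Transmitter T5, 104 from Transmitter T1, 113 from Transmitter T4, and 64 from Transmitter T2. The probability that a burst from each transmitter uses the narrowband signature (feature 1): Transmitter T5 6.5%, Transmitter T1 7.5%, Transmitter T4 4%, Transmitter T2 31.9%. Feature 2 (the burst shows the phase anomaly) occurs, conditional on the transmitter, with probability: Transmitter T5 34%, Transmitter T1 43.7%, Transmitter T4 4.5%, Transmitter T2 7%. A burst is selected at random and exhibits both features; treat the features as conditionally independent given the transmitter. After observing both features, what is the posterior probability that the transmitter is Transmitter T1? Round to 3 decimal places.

Unnormalized posteriors (prior × likelihood):
  Transmitter T5: 0.2975 × 0.065 × 0.34 = 0.00657475
  Transmitter T1: 0.26 × 0.075 × 0.437 = 0.0085215
  Transmitter T4: 0.2825 × 0.04 × 0.045 = 0.0005085
  Transmitter T2: 0.16 × 0.319 × 0.07 = 0.0035728
Total = 0.01917755.
P(Transmitter T1 | evidence) = 0.0085215 / 0.01917755 ≈ 0.444.

0.444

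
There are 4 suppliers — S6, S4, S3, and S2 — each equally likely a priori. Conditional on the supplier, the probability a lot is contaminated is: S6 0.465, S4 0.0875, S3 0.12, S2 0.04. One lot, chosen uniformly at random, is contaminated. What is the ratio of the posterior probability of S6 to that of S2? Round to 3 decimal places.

11.625

Since the prior is uniform, the posterior is proportional to the likelihood:
  S6: 0.465
  S4: 0.0875
  S3: 0.12
  S2: 0.04
Total = 0.7125.
The ratio is 0.465 / 0.04 (the normalizer cancels) = 11.625.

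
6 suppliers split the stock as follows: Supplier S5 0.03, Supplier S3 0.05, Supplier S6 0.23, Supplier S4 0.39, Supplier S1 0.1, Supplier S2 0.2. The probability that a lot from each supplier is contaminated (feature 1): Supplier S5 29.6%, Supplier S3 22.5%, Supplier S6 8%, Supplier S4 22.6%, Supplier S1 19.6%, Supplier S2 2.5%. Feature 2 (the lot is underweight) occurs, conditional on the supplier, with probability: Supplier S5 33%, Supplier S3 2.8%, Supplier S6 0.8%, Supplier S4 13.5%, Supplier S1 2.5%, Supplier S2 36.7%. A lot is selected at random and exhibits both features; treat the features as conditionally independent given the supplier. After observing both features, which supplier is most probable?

By Bayes' rule, posterior ∝ prior × likelihood:
  Supplier S5: 0.03 × 0.296 × 0.33 = 0.0029304
  Supplier S3: 0.05 × 0.225 × 0.028 = 0.000315
  Supplier S6: 0.23 × 0.08 × 0.008 = 0.0001472
  Supplier S4: 0.39 × 0.226 × 0.135 = 0.0118989
  Supplier S1: 0.1 × 0.196 × 0.025 = 0.00049
  Supplier S2: 0.2 × 0.025 × 0.367 = 0.001835
Total = 0.0176165.
Largest term belongs to Supplier S4, so Supplier S4 is most probable.

Supplier S4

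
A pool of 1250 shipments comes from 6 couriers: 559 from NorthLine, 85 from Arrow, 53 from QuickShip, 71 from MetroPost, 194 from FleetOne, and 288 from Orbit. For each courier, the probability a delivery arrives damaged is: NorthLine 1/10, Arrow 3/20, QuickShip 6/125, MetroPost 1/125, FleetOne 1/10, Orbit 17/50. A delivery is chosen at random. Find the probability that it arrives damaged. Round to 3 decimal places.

0.151

Compute prior × likelihood for every hypothesis:
  NorthLine: 0.4472 × 0.1 = 0.04472
  Arrow: 0.068 × 0.15 = 0.0102
  QuickShip: 0.0424 × 0.048 = 0.0020352
  MetroPost: 0.0568 × 0.008 = 0.0004544
  FleetOne: 0.1552 × 0.1 = 0.01552
  Orbit: 0.2304 × 0.34 = 0.078336
P(damaged) = 0.04472 + 0.0102 + 0.0020352 + 0.0004544 + 0.01552 + 0.078336 = 0.1512656 → 0.151.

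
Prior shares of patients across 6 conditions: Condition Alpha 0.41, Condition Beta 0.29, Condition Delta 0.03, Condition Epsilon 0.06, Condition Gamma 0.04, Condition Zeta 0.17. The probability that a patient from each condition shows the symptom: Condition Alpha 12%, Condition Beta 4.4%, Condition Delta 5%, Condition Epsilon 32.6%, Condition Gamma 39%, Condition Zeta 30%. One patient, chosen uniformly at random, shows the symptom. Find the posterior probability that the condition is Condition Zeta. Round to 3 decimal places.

0.341

Prior × likelihood for each hypothesis:
  Condition Alpha: 0.41 × 0.12 = 0.0492
  Condition Beta: 0.29 × 0.044 = 0.01276
  Condition Delta: 0.03 × 0.05 = 0.0015
  Condition Epsilon: 0.06 × 0.326 = 0.01956
  Condition Gamma: 0.04 × 0.39 = 0.0156
  Condition Zeta: 0.17 × 0.3 = 0.051
Sum = 0.14962.
P(Condition Zeta | evidence) = 0.051 / 0.14962 ≈ 0.341.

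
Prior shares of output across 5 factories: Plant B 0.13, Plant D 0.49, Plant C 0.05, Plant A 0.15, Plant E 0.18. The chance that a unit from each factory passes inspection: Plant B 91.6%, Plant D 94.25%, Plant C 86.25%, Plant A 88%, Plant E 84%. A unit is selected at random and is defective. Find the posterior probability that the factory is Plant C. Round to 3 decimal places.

Taking complements, P(defective | each) = Plant B 0.084, Plant D 0.0575, Plant C 0.1375, Plant A 0.12, Plant E 0.16.
Prior × likelihood for each hypothesis:
  Plant B: 0.13 × 0.084 = 0.01092
  Plant D: 0.49 × 0.0575 = 0.028175
  Plant C: 0.05 × 0.1375 = 0.006875
  Plant A: 0.15 × 0.12 = 0.018
  Plant E: 0.18 × 0.16 = 0.0288
Normalizing constant = 0.09277.
P(Plant C | evidence) = 0.006875 / 0.09277 ≈ 0.074.

0.074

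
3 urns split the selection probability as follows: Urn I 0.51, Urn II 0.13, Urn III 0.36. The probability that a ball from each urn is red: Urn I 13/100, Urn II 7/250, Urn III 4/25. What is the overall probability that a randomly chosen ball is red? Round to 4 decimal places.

Compute prior × likelihood for every hypothesis:
  Urn I: 0.51 × 0.13 = 0.0663
  Urn II: 0.13 × 0.028 = 0.00364
  Urn III: 0.36 × 0.16 = 0.0576
P(red) = 0.0663 + 0.00364 + 0.0576 = 0.12754 → 0.1275.

0.1275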